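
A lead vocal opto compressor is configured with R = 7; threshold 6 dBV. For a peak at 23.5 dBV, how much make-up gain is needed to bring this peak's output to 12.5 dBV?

4 dB

Overshoot 17.5 dB → 17.5/7 = 2.5 dB after compression, so the compressed level is 6 + 2.5 = 8.5 dBV.
Make-up = target − compressed = 12.5 − 8.5 = 4 dB.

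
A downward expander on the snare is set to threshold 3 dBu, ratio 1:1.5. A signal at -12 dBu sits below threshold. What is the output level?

-19.5 dBu

Below threshold, a 1:1.5 expander applies gain = (1.5−1)×(T − x) of attenuation.
(1.5−1) × 15 = 7.5 dB, so output = -12 − 7.5 = -19.5 dBu.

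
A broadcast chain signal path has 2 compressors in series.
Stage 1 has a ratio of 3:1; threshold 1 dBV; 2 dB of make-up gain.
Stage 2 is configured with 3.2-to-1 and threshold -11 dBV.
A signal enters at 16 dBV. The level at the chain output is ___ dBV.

-5.0625 dBV

Stage 1: 15 dB above 1 dBV, reduced 3:1 to 5 dB above → 6 dBV; +2 dB make-up → 8 dBV.
Stage 2: overshoot 19 dB → 19/3.2 = 5.9375 dB → -5.0625 dBV.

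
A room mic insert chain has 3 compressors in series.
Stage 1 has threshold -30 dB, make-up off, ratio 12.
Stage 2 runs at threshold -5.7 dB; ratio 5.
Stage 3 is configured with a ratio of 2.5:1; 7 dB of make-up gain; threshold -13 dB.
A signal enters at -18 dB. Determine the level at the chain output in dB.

-22 dB

Stage 1: -18 dB is 12 dB over -30 dB; at 12:1 that becomes 1 dB over, giving -29 dB.
Stage 2: below threshold (-29 ≤ -5.7); passes unchanged; output -29 dB.
Stage 3: -29 dB is at or below the -13 dB threshold — no compression; make-up brings it to -22 dB.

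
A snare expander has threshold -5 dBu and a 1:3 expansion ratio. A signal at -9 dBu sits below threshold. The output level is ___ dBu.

-17 dBu

Below threshold, a 1:3 expander applies gain = (3−1)×(T − x) of attenuation.
(3−1) × 4 = 8 dB, so output = -9 − 8 = -17 dBu.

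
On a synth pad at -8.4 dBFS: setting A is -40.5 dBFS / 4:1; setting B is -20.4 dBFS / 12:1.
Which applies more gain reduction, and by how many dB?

A: overshoot 32.1 dB → output overshoot 8.025 dB → GR 24.075 dB.
B: overshoot 12 dB → output overshoot 1 dB → GR 11 dB.
A reduces 13.075 dB more.

A, by 13.075 dB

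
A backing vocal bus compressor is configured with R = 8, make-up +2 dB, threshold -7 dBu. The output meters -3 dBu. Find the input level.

Remove make-up: -3 − 2 = -5 dBu.
That's 2 dB above the -7 dBu threshold.
Before 8:1 compression the overshoot was 2 × 8 = 16 dB, so input = -7 + 16 = 9 dBu.

9 dBu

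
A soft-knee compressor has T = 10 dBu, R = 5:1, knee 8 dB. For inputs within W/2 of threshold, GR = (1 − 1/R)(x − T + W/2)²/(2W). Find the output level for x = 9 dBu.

8.55 dBu

x − T + W/2 = 9 − 10 + 4 = 3.
GR = (1 − 1/5) × 3² / 16 = 0.8 × 9 / 16 = 0.45 dB.
Output = 9 − 0.45 = 8.55 dBu.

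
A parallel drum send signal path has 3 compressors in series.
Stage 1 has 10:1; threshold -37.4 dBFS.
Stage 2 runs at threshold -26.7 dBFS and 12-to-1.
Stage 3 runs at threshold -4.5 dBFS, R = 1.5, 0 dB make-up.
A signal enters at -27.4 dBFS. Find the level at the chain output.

-36.4 dBFS

Stage 1: -27.4 dBFS is 10 dB over -37.4 dBFS; at 10:1 that becomes 1 dB over, giving -36.4 dBFS.
Stage 2: -36.4 dBFS is at or below the -26.7 dBFS threshold — no compression; output -36.4 dBFS.
Stage 3: -36.4 dBFS ≤ -4.5 dBFS, so stage 3 doesn't engage; output -36.4 dBFS.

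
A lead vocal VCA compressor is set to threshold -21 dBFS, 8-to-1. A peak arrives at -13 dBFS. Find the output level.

-20 dBFS

The input is 8 dB above the -21 dBFS threshold.
The 8 dB excess becomes 1 dB after 8:1 reduction.
That puts the output at -20 dBFS.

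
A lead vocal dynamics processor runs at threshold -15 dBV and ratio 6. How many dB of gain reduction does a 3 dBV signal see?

The signal is 18 dB above threshold.
A 6:1 ratio leaves 3 dB of that excess.
GR = overshoot in − overshoot out = 18 − 3 = 15 dB.

15 dB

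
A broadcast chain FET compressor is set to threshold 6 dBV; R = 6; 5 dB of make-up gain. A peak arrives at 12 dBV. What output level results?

12 dBV

Overshoot: 12 − 6 = 6 dB.
The 6 dB excess becomes 1 dB after 6:1 reduction.
That puts the output at 7 dBV; make-up adds 5 dB, giving 12 dBV.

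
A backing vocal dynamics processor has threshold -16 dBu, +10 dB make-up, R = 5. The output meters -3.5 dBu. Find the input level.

-3.5 dBu

Remove make-up: -3.5 − 10 = -13.5 dBu.
Post-compression overshoot = -13.5 − (-16) = 2.5 dB.
Undo the ratio: input overshoot = 2.5 × 5 = 12.5 dB, giving input = -3.5 dBu.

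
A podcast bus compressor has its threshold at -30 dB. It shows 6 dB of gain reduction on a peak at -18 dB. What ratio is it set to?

2:1

Input overshoot = -18 − (-30) = 12 dB.
Output overshoot = 12 − 6 = 6 dB.
Ratio = input overshoot / output overshoot = 12 / 6 = 2.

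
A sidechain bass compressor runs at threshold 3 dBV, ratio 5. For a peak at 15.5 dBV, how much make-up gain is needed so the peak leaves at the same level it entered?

10 dB

The peak compresses to 3 + 12.5/5 = 5.5 dBV.
To reach 15.5 dBV requires 15.5 − 5.5 = 10 dB of make-up.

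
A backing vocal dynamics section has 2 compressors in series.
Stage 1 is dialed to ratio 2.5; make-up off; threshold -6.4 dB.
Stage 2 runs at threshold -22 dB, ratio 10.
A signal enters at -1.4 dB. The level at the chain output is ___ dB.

-20.24 dB

Stage 1: -1.4 dB is 5 dB over -6.4 dB; at 2.5:1 that becomes 2 dB over, giving -4.4 dB.
Stage 2: overshoot 17.6 dB → 17.6/10 = 1.76 dB → -20.24 dB.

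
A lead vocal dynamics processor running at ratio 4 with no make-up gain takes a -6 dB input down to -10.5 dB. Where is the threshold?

-12 dB

Input is 6 dB above T (since output overshoot × R = input overshoot: (-10.5 − T)·4 = -6 − T gives T = -12 dB).
Check: -12 + (-6 − (-12))/4 = -12 + 1.5 = -10.5 dB. ✓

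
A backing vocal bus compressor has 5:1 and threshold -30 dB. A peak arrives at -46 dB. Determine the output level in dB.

-46 dB

-46 dB is 16 dB below the -30 dB threshold, so no gain reduction is applied.
Output = input = -46 dB.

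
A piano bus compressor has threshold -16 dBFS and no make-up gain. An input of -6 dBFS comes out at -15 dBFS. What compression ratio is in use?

Input overshoot = -6 − (-16) = 10 dB; output overshoot = -15 − (-16) = 1 dB.
Ratio = 10 / 1 = 10.

10:1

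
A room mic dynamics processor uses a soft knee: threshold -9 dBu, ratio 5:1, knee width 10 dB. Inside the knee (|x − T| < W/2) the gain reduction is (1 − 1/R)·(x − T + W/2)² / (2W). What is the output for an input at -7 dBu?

-8.96 dBu

x − T + W/2 = -7 − (-9) + 5 = 7.
GR = (1 − 1/5) × 7² / 20 = 0.8 × 49 / 20 = 1.96 dB.
Output = -7 − 1.96 = -8.96 dBu.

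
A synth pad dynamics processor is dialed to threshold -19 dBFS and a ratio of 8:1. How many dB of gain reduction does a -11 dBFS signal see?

7 dB

-11 dBFS exceeds the threshold by 8 dB.
At 8:1, output sits 8/8 = 1 dB above threshold.
Gain reduction = 8 − 1 = 7 dB.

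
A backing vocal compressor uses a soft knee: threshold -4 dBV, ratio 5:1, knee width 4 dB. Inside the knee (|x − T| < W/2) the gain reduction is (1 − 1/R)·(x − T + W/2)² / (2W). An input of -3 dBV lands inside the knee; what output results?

x − T + W/2 = -3 − (-4) + 2 = 3.
GR = (1 − 1/5) × 3² / 8 = 0.8 × 9 / 8 = 0.9 dB.
Output = -3 − 0.9 = -3.9 dBV.

-3.9 dBV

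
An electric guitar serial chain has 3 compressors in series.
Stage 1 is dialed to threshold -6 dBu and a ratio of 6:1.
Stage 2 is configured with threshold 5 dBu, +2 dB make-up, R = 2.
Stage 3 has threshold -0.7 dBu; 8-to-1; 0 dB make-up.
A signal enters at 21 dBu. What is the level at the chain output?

-0.55 dBu

Stage 1: 27 dB above -6 dBu, reduced 6:1 to 4.5 dB above → -1.5 dBu.
Stage 2: -1.5 dBu is at or below the 5 dBu threshold — no compression; make-up brings it to 0.5 dBu.
Stage 3: 1.2 dB above -0.7 dBu, reduced 8:1 to 0.15 dB above → -0.55 dBu.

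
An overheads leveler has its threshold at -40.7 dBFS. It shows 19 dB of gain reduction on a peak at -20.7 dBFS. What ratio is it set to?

20:1

Input overshoot = -20.7 − (-40.7) = 20 dB.
Output overshoot = 20 − 19 = 1 dB.
Ratio = input overshoot / output overshoot = 20 / 1 = 20.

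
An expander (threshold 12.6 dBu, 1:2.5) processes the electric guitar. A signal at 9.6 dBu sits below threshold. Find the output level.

5.1 dBu

Below threshold, a 1:2.5 expander applies gain = (2.5−1)×(T − x) of attenuation.
(2.5−1) × 3 = 4.5 dB, so output = 9.6 − 4.5 = 5.1 dBu.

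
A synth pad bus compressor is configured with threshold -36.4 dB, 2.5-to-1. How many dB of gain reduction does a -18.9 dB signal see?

-18.9 dB exceeds the threshold by 17.5 dB.
At 2.5:1, output sits 17.5/2.5 = 7 dB above threshold.
GR = overshoot in − overshoot out = 17.5 − 7 = 10.5 dB.

10.5 dB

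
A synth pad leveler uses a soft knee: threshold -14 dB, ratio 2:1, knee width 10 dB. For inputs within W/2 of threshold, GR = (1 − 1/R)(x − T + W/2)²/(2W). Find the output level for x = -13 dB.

x − T + W/2 = -13 − (-14) + 5 = 6.
GR = (1 − 1/2) × 6² / 20 = 0.5 × 36 / 20 = 0.9 dB.
Output = -13 − 0.9 = -13.9 dB.

-13.9 dB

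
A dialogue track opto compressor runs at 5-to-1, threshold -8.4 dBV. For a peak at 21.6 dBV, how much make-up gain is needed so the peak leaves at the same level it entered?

24 dB

The peak compresses to -8.4 + 30/5 = -2.4 dBV.
To reach 21.6 dBV requires 21.6 − (-2.4) = 24 dB of make-up.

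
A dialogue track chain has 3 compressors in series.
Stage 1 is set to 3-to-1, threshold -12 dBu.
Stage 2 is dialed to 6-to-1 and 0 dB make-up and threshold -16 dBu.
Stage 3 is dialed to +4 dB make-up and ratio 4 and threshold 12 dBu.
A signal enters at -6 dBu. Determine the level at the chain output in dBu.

Stage 1: overshoot 6 dB → 6/3 = 2 dB → -10 dBu.
Stage 2: overshoot 6 dB → 6/6 = 1 dB → -15 dBu.
Stage 3: -15 dBu ≤ 12 dBu, so stage 3 doesn't engage; make-up brings it to -11 dBu.

-11 dBu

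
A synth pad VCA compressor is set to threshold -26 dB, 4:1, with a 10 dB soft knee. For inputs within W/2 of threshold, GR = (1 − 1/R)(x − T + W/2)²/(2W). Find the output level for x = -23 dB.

x − T + W/2 = -23 − (-26) + 5 = 8.
GR = (1 − 1/4) × 8² / 20 = 0.75 × 64 / 20 = 2.4 dB.
Output = -23 − 2.4 = -25.4 dB.

-25.4 dB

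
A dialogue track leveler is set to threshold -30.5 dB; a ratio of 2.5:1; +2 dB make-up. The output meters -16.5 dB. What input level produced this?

-0.5 dB

Stripping the +2 dB make-up gives -18.5 dB at the gain stage.
That's 12 dB above the -30.5 dB threshold.
Input overshoot = R × output overshoot = 30 dB → input = -30.5 + 30 = -0.5 dB.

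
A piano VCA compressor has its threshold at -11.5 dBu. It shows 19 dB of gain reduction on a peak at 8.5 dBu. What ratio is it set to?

20:1

Input overshoot = 8.5 − (-11.5) = 20 dB.
Output overshoot = 20 − 19 = 1 dB.
Ratio = input overshoot / output overshoot = 20 / 1 = 20.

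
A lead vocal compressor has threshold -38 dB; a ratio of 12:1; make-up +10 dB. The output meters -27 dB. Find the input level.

-26 dB

Before make-up, the level was -27 − 10 = -37 dB.
Post-compression overshoot = -37 − (-38) = 1 dB.
Before 12:1 compression the overshoot was 1 × 12 = 12 dB, so input = -38 + 12 = -26 dB.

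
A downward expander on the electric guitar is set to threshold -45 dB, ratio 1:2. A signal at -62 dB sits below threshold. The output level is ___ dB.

The input is 17 dB below the -45 dB threshold.
A 1:2 expander multiplies undershoot by 2: 17 × 2 = 34 dB below threshold.
Output = -45 − 34 = -79 dB.

-79 dB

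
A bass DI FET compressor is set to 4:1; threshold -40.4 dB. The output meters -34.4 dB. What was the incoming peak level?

Post-compression overshoot = -34.4 − (-40.4) = 6 dB.
Input overshoot = R × output overshoot = 24 dB → input = -40.4 + 24 = -16.4 dB.

-16.4 dB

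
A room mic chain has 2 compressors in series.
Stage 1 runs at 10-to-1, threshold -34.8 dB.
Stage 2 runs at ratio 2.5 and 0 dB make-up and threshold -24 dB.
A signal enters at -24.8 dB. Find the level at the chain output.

Stage 1: -24.8 dB is 10 dB over -34.8 dB; at 10:1 that becomes 1 dB over, giving -33.8 dB.
Stage 2: -33.8 dB ≤ -24 dB, so stage 2 doesn't engage; output -33.8 dB.

-33.8 dB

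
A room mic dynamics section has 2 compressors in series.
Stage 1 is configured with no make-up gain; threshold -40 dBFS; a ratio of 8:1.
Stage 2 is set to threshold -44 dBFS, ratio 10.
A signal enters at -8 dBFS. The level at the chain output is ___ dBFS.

Stage 1: overshoot 32 dB → 32/8 = 4 dB → -36 dBFS.
Stage 2: overshoot 8 dB → 8/10 = 0.8 dB → -43.2 dBFS.

-43.2 dBFS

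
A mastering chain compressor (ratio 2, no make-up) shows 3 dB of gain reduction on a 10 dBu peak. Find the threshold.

Gain reduction = 10 − 7 = 3 dB; output overshoot = GR / (R − 1) = 3 / 1 = 3 dB.
Threshold = output − output overshoot = 7 − 3 = 4 dBu.

4 dBu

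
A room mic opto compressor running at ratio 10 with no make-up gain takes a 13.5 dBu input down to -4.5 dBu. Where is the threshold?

Let T be the threshold. Output overshoot = (input overshoot)/R, so -4.5 − T = (13.5 − T)/10.
10·(-4.5 − T) = 13.5 − T → 9·T = -45 − 13.5 = -58.5.
T = -58.5/9 = -6.5 dBu.

-6.5 dBu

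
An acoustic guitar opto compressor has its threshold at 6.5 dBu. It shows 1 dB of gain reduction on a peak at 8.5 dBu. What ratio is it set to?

Input overshoot = 8.5 − 6.5 = 2 dB.
Output overshoot = 2 − 1 = 1 dB.
Ratio = input overshoot / output overshoot = 2 / 1 = 2.

2:1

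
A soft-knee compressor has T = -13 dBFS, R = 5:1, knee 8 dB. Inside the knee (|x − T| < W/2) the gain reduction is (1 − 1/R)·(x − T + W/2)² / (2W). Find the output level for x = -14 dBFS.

-14.45 dBFS

x − T + W/2 = -14 − (-13) + 4 = 3.
GR = (1 − 1/5) × 3² / 16 = 0.8 × 9 / 16 = 0.45 dB.
Output = -14 − 0.45 = -14.45 dBFS.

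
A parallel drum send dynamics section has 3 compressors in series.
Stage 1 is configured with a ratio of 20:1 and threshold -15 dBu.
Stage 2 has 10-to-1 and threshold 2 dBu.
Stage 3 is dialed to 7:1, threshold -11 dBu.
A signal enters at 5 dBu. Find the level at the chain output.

-14 dBu

Stage 1: 20 dB above -15 dBu, reduced 20:1 to 1 dB above → -14 dBu.
Stage 2: -14 dBu is at or below the 2 dBu threshold — no compression; output -14 dBu.
Stage 3: below threshold (-14 ≤ -11); passes unchanged; output -14 dBu.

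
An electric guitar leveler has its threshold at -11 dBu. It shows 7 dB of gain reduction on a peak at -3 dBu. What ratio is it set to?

Input overshoot = -3 − (-11) = 8 dB.
Output overshoot = 8 − 7 = 1 dB.
Ratio = input overshoot / output overshoot = 8 / 1 = 8.

8:1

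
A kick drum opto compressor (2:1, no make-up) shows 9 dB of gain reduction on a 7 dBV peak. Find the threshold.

Input is 18 dB above T (since output overshoot × R = input overshoot: (-2 − T)·2 = 7 − T gives T = -11 dBV).
Check: -11 + (7 − (-11))/2 = -11 + 9 = -2 dBV. ✓

-11 dBV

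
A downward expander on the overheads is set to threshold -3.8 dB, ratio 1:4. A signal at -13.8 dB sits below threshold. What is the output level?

-43.8 dB

The input is 10 dB below the -3.8 dB threshold.
A 1:4 expander multiplies undershoot by 4: 10 × 4 = 40 dB below threshold.
Output = -3.8 − 40 = -43.8 dB.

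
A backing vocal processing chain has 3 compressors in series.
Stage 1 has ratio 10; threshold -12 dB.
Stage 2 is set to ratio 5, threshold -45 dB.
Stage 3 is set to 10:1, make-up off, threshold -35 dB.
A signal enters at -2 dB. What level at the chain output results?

-38.2 dB

Stage 1: overshoot 10 dB → 10/10 = 1 dB → -11 dB.
Stage 2: -11 dB is 34 dB over -45 dB; at 5:1 that becomes 6.8 dB over, giving -38.2 dB.
Stage 3: -38.2 dB ≤ -35 dB, so stage 3 doesn't engage; output -38.2 dB.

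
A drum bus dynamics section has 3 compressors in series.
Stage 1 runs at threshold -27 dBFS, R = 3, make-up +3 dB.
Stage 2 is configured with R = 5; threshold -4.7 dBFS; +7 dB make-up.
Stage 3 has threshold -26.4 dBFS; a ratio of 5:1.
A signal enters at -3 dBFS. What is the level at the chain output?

-22.92 dBFS

Stage 1: 24 dB above -27 dBFS, reduced 3:1 to 8 dB above → -19 dBFS; +3 dB make-up → -16 dBFS.
Stage 2: -16 dBFS is at or below the -4.7 dBFS threshold — no compression; make-up brings it to -9 dBFS.
Stage 3: overshoot 17.4 dB → 17.4/5 = 3.48 dB → -22.92 dBFS.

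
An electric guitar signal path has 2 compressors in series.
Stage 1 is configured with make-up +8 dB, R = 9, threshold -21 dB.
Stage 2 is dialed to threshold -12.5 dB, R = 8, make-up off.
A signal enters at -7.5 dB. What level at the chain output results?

-12.375 dB

Stage 1: 13.5 dB above -21 dB, reduced 9:1 to 1.5 dB above → -19.5 dB; +8 dB make-up → -11.5 dB.
Stage 2: 1 dB above -12.5 dB, reduced 8:1 to 0.125 dB above → -12.375 dB.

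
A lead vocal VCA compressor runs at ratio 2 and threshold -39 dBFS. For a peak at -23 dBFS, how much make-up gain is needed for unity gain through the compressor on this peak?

8 dB

The peak compresses to -39 + 16/2 = -31 dBFS.
To reach -23 dBFS requires -23 − (-31) = 8 dB of make-up.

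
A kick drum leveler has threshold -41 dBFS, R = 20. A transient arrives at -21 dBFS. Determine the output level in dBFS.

Overshoot: -21 − (-41) = 20 dB.
The 20 dB excess becomes 1 dB after 20:1 reduction.
Output = -41 + 1 = -40 dBFS.

-40 dBFS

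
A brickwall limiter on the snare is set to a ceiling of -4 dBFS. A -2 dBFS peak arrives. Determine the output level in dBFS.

At ∞:1, everything above -4 dBFS is held at the ceiling.

-4 dBFS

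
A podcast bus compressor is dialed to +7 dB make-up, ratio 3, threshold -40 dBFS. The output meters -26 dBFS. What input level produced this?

Stripping the +7 dB make-up gives -33 dBFS at the gain stage.
The compressed level sits -33 − (-40) = 7 dB over threshold.
Before 3:1 compression the overshoot was 7 × 3 = 21 dB, so input = -40 + 21 = -19 dBFS.

-19 dBFS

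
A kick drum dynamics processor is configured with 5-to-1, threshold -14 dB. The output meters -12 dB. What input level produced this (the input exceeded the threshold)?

That's 2 dB above the -14 dB threshold.
Before 5:1 compression the overshoot was 2 × 5 = 10 dB, so input = -14 + 10 = -4 dB.

-4 dB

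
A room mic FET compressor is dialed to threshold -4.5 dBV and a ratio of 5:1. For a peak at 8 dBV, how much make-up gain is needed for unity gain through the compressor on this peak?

10 dB

Without make-up, output = threshold + overshoot/5 = -4.5 + 2.5 = -2 dBV.
Gap to target: 10 dB.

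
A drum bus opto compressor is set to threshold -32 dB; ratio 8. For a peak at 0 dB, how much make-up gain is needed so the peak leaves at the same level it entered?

28 dB

Overshoot 32 dB → 32/8 = 4 dB after compression, so the compressed level is -32 + 4 = -28 dB.
Make-up = target − compressed = 0 − (-28) = 28 dB.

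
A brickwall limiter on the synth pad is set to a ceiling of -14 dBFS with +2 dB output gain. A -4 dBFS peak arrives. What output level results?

A brickwall limiter is an ∞:1 compressor: any input above the ceiling is clamped to -14 dBFS.
Output gain then adds 2 dB: -14 + 2 = -12 dBFS.

-12 dBFS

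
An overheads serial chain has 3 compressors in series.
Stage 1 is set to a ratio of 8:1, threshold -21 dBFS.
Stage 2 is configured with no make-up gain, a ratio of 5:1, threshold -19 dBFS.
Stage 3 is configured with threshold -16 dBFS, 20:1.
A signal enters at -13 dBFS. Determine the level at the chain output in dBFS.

-20 dBFS

Stage 1: overshoot 8 dB → 8/8 = 1 dB → -20 dBFS.
Stage 2: -20 dBFS is at or below the -19 dBFS threshold — no compression; output -20 dBFS.
Stage 3: -20 dBFS ≤ -16 dBFS, so stage 3 doesn't engage; output -20 dBFS.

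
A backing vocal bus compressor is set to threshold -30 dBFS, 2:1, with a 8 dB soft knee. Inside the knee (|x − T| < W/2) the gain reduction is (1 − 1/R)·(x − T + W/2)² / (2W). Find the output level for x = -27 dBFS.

x − T + W/2 = -27 − (-30) + 4 = 7.
GR = (1 − 1/2) × 7² / 16 = 0.5 × 49 / 16 = 1.53125 dB.
Output = -27 − 1.53125 = -28.53125 dBFS.

-28.53125 dBFS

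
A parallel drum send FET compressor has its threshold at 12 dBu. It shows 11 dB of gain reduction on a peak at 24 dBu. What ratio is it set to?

Input overshoot = 24 − 12 = 12 dB.
Output overshoot = 12 − 11 = 1 dB.
Ratio = input overshoot / output overshoot = 12 / 1 = 12.

12:1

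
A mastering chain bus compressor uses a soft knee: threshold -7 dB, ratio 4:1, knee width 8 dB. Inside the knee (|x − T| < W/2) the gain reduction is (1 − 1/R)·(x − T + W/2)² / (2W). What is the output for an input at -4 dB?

-6.296875 dB

x − T + W/2 = -4 − (-7) + 4 = 7.
GR = (1 − 1/4) × 7² / 16 = 0.75 × 49 / 16 = 2.296875 dB.
Output = -4 − 2.296875 = -6.296875 dB.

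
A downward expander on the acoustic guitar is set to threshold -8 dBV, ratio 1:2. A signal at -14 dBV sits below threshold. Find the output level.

Below threshold, a 1:2 expander applies gain = (2−1)×(T − x) of attenuation.
(2−1) × 6 = 6 dB, so output = -14 − 6 = -20 dBV.

-20 dBV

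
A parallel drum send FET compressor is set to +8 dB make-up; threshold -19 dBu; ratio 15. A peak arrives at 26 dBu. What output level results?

The input is 45 dB above the -19 dBu threshold.
The 45 dB excess becomes 3 dB after 15:1 reduction.
So the level is -19 + 3 = -16 dBu; make-up adds 8 dB, giving -8 dBu.

-8 dBu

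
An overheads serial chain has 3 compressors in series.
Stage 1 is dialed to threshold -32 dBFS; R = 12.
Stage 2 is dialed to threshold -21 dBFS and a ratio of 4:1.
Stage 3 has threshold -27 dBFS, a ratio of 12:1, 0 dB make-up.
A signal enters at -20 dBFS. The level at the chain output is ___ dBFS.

-31 dBFS

Stage 1: 12 dB above -32 dBFS, reduced 12:1 to 1 dB above → -31 dBFS.
Stage 2: -31 dBFS is at or below the -21 dBFS threshold — no compression; output -31 dBFS.
Stage 3: -31 dBFS ≤ -27 dBFS, so stage 3 doesn't engage; output -31 dBFS.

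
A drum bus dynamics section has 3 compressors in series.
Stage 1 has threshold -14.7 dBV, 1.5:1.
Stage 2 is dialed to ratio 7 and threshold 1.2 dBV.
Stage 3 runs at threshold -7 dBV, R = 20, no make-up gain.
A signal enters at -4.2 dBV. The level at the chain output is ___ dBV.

Stage 1: overshoot 10.5 dB → 10.5/1.5 = 7 dB → -7.7 dBV.
Stage 2: -7.7 dBV ≤ 1.2 dBV, so stage 2 doesn't engage; output -7.7 dBV.
Stage 3: -7.7 dBV ≤ -7 dBV, so stage 3 doesn't engage; output -7.7 dBV.

-7.7 dBV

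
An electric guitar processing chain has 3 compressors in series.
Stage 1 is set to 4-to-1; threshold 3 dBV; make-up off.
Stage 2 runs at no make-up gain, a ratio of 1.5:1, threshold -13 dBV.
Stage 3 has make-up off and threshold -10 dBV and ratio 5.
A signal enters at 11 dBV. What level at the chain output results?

Stage 1: 8 dB above 3 dBV, reduced 4:1 to 2 dB above → 5 dBV.
Stage 2: overshoot 18 dB → 18/1.5 = 12 dB → -1 dBV.
Stage 3: -1 dBV is 9 dB over -10 dBV; at 5:1 that becomes 1.8 dB over, giving -8.2 dBV.

-8.2 dBV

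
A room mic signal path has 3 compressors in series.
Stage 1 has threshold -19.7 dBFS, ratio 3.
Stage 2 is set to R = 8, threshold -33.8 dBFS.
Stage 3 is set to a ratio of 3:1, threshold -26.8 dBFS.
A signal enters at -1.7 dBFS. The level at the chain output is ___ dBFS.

-31.2875 dBFS

Stage 1: overshoot 18 dB → 18/3 = 6 dB → -13.7 dBFS.
Stage 2: overshoot 20.1 dB → 20.1/8 = 2.5125 dB → -31.2875 dBFS.
Stage 3: below threshold (-31.2875 ≤ -26.8); passes unchanged; output -31.2875 dBFS.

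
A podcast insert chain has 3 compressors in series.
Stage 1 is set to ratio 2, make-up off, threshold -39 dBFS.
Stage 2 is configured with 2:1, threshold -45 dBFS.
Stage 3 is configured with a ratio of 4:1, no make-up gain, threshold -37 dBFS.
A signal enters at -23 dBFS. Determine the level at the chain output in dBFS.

-38 dBFS

Stage 1: overshoot 16 dB → 16/2 = 8 dB → -31 dBFS.
Stage 2: overshoot 14 dB → 14/2 = 7 dB → -38 dBFS.
Stage 3: -38 dBFS is at or below the -37 dBFS threshold — no compression; output -38 dBFS.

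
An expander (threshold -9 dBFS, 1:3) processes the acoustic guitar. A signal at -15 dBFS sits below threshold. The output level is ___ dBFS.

-27 dBFS

Below threshold, a 1:3 expander applies gain = (3−1)×(T − x) of attenuation.
(3−1) × 6 = 12 dB, so output = -15 − 12 = -27 dBFS.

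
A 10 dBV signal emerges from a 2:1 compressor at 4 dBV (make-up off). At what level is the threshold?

-2 dBV

Input is 12 dB above T (since output overshoot × R = input overshoot: (4 − T)·2 = 10 − T gives T = -2 dBV).
Check: -2 + (10 − (-2))/2 = -2 + 6 = 4 dBV. ✓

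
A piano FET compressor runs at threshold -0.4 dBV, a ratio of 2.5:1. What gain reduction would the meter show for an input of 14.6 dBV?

Overshoot = 14.6 − (-0.4) = 15 dB.
A 2.5:1 ratio leaves 6 dB of that excess.
So the signal is attenuated by 15 − 6 = 9 dB.

9 dB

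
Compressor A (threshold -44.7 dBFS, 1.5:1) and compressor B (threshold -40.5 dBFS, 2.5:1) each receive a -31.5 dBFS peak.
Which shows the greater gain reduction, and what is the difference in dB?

B, by 1 dB

A: GR = 13.2 − 13.2/1.5 = 4.4 dB.
B: GR = 9 − 9/2.5 = 5.4 dB.
B applies 1 dB more gain reduction.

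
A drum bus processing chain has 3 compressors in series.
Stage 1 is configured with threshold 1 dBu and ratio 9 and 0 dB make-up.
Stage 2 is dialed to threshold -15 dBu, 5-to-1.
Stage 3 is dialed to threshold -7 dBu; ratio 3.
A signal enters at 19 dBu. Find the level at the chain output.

-11.4 dBu

Stage 1: 18 dB above 1 dBu, reduced 9:1 to 2 dB above → 3 dBu.
Stage 2: overshoot 18 dB → 18/5 = 3.6 dB → -11.4 dBu.
Stage 3: -11.4 dBu ≤ -7 dBu, so stage 3 doesn't engage; output -11.4 dBu.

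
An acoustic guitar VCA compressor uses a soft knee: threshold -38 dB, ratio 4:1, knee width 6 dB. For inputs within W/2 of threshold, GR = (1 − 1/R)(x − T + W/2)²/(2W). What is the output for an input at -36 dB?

-37.5625 dB

x − T + W/2 = -36 − (-38) + 3 = 5.
GR = (1 − 1/4) × 5² / 12 = 0.75 × 25 / 12 = 1.5625 dB.
Output = -36 − 1.5625 = -37.5625 dB.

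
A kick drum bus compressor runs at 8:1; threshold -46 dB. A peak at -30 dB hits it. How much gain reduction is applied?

The signal is 16 dB above threshold.
After 8:1 compression the overshoot becomes 16/8 = 2 dB.
So the signal is attenuated by 16 − 2 = 14 dB.

14 dB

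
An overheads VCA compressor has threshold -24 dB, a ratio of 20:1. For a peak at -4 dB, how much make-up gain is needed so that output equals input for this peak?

19 dB

Without make-up, output = threshold + overshoot/20 = -24 + 1 = -23 dB.
Gap to target: 19 dB.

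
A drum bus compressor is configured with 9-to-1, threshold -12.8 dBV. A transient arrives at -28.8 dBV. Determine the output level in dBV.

-28.8 dBV

-28.8 dBV is 16 dB below the -12.8 dBV threshold, so no gain reduction is applied.
Output = input = -28.8 dBV.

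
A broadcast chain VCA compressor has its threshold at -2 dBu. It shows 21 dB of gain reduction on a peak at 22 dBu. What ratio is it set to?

Input overshoot = 22 − (-2) = 24 dB.
Output overshoot = 24 − 21 = 3 dB.
Ratio = input overshoot / output overshoot = 24 / 3 = 8.

8:1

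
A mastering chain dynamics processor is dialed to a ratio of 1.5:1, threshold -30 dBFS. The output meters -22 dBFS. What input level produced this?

-18 dBFS

That's 8 dB above the -30 dBFS threshold.
Before 1.5:1 compression the overshoot was 8 × 1.5 = 12 dB, so input = -30 + 12 = -18 dBFS.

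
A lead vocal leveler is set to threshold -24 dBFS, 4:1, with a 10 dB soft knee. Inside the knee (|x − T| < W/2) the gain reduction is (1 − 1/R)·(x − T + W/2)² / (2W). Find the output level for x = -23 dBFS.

x − T + W/2 = -23 − (-24) + 5 = 6.
GR = (1 − 1/4) × 6² / 20 = 0.75 × 36 / 20 = 1.35 dB.
Output = -23 − 1.35 = -24.35 dBFS.

-24.35 dBFS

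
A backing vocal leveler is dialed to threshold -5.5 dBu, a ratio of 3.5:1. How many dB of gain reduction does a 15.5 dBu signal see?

15.5 dBu exceeds the threshold by 21 dB.
After 3.5:1 compression the overshoot becomes 21/3.5 = 6 dB.
So the signal is attenuated by 21 − 6 = 15 dB.

15 dB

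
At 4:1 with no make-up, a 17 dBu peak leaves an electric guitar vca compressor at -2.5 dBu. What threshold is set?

Let T be the threshold. Output overshoot = (input overshoot)/R, so -2.5 − T = (17 − T)/4.
4·(-2.5 − T) = 17 − T → 3·T = -10 − 17 = -27.
T = -27/3 = -9 dBu.

-9 dBu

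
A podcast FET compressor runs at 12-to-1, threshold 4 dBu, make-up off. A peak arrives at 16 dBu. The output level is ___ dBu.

5 dBu

The input is 12 dB above the 4 dBu threshold.
12:1 compression reduces that to 12/12 = 1 dB over.
So the level is 4 + 1 = 5 dBu.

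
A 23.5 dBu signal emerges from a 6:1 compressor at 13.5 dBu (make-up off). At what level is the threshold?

11.5 dBu

Let T be the threshold. Output overshoot = (input overshoot)/R, so 13.5 − T = (23.5 − T)/6.
6·(13.5 − T) = 23.5 − T → 5·T = 81 − 23.5 = 57.5.
T = 57.5/5 = 11.5 dBu.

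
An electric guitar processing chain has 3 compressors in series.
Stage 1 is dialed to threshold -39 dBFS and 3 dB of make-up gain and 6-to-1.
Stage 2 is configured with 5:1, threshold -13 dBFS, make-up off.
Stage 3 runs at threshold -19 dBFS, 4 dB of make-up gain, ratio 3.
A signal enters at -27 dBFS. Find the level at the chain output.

Stage 1: overshoot 12 dB → 12/6 = 2 dB → -37 dBFS; +3 dB make-up → -34 dBFS.
Stage 2: -34 dBFS ≤ -13 dBFS, so stage 2 doesn't engage; output -34 dBFS.
Stage 3: -34 dBFS is at or below the -19 dBFS threshold — no compression; make-up brings it to -30 dBFS.

-30 dBFS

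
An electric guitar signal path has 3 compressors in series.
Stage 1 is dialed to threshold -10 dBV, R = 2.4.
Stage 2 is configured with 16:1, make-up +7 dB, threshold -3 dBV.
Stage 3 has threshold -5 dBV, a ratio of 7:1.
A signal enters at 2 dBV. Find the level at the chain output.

-4 dBV

Stage 1: 12 dB above -10 dBV, reduced 2.4:1 to 5 dB above → -5 dBV.
Stage 2: -5 dBV is at or below the -3 dBV threshold — no compression; make-up brings it to 2 dBV.
Stage 3: 7 dB above -5 dBV, reduced 7:1 to 1 dB above → -4 dBV.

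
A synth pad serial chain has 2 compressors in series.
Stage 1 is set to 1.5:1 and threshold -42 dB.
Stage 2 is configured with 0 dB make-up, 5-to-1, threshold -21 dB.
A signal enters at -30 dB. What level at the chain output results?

-34 dB

Stage 1: overshoot 12 dB → 12/1.5 = 8 dB → -34 dB.
Stage 2: below threshold (-34 ≤ -21); passes unchanged; output -34 dB.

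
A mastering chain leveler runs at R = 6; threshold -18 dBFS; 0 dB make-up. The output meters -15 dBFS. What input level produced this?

That's 3 dB above the -18 dBFS threshold.
Before 6:1 compression the overshoot was 3 × 6 = 18 dB, so input = -18 + 18 = 0 dBFS.

0 dBFS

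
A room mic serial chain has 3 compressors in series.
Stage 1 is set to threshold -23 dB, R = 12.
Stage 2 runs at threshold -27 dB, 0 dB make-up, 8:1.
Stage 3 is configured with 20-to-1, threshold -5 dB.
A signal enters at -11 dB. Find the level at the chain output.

-26.375 dB

Stage 1: 12 dB above -23 dB, reduced 12:1 to 1 dB above → -22 dB.
Stage 2: -22 dB is 5 dB over -27 dB; at 8:1 that becomes 0.625 dB over, giving -26.375 dB.
Stage 3: -26.375 dB ≤ -5 dB, so stage 3 doesn't engage; output -26.375 dB.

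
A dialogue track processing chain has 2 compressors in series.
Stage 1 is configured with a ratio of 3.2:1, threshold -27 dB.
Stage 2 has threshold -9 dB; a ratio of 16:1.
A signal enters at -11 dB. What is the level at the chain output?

-22 dB

Stage 1: overshoot 16 dB → 16/3.2 = 5 dB → -22 dB.
Stage 2: -22 dB is at or below the -9 dB threshold — no compression; output -22 dB.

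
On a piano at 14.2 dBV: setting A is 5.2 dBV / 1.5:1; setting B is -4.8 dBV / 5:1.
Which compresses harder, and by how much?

B, by 12.2 dB

A: 9 dB over, compressed to 6 dB over, so 3 dB of GR.
B: 19 dB over, compressed to 3.8 dB over, so 15.2 dB of GR.
B applies 12.2 dB more gain reduction.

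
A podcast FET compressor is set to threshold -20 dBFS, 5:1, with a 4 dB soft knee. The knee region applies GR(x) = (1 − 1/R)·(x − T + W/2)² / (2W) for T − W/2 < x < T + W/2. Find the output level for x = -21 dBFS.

-21.1 dBFS

x − T + W/2 = -21 − (-20) + 2 = 1.
GR = (1 − 1/5) × 1² / 8 = 0.8 × 1 / 8 = 0.1 dB.
Output = -21 − 0.1 = -21.1 dBFS.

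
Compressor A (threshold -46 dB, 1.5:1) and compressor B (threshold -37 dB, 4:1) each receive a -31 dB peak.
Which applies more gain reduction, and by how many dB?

A: 15 dB over, compressed to 10 dB over, so 5 dB of GR.
B: 6 dB over, compressed to 1.5 dB over, so 4.5 dB of GR.
Difference: 0.5 dB in favour of A.

A, by 0.5 dB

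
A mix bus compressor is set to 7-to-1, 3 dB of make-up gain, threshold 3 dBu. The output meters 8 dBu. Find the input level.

Remove make-up: 8 − 3 = 5 dBu.
That's 2 dB above the 3 dBu threshold.
Undo the ratio: input overshoot = 2 × 7 = 14 dB, giving input = 17 dBu.

17 dBu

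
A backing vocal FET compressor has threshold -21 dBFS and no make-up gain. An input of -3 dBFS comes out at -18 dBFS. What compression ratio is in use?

6:1

Input overshoot = -3 − (-21) = 18 dB; output overshoot = -18 − (-21) = 3 dB.
Ratio = 18 / 3 = 6.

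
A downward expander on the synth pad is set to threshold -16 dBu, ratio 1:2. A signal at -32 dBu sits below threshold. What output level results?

Undershoot = (-16) − (-32) = 16 dB.
At 1:2, that expands to 32 dB under threshold.
Output = -16 − 32 = -48 dBu.

-48 dBu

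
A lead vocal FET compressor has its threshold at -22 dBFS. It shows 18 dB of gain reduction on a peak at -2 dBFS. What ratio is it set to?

Input overshoot = -2 − (-22) = 20 dB.
Output overshoot = 20 − 18 = 2 dB.
Ratio = input overshoot / output overshoot = 20 / 2 = 10.

10:1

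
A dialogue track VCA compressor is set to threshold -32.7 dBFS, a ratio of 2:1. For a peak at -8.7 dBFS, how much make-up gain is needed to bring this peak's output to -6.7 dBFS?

Overshoot 24 dB → 24/2 = 12 dB after compression, so the compressed level is -32.7 + 12 = -20.7 dBFS.
Make-up = target − compressed = -6.7 − (-20.7) = 14 dB.

14 dB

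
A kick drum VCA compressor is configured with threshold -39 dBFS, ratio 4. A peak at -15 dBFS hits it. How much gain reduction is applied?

18 dB

The signal is 24 dB above threshold.
After 4:1 compression the overshoot becomes 24/4 = 6 dB.
So the signal is attenuated by 24 − 6 = 18 dB.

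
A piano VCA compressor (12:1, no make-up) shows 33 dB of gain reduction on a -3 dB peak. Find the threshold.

Input is 36 dB above T (since output overshoot × R = input overshoot: (-36 − T)·12 = -3 − T gives T = -39 dB).
Check: -39 + (-3 − (-39))/12 = -39 + 3 = -36 dB. ✓

-39 dB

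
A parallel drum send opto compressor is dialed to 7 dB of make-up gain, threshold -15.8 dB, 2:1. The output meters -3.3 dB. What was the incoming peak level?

-4.8 dB

Remove make-up: -3.3 − 7 = -10.3 dB.
The compressed level sits -10.3 − (-15.8) = 5.5 dB over threshold.
Undo the ratio: input overshoot = 5.5 × 2 = 11 dB, giving input = -4.8 dB.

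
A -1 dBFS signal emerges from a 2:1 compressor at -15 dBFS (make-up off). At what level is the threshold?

-29 dBFS

Let T be the threshold. Output overshoot = (input overshoot)/R, so -15 − T = (-1 − T)/2.
2·(-15 − T) = -1 − T → 1·T = -30 − (-1) = -29.
T = -29/1 = -29 dBFS.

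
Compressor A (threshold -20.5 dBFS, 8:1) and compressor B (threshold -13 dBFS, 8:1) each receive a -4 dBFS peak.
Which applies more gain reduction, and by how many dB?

A, by 6.5625 dB

A: GR = 16.5 − 16.5/8 = 14.4375 dB.
B: GR = 9 − 9/8 = 7.875 dB.
A applies 6.5625 dB more gain reduction.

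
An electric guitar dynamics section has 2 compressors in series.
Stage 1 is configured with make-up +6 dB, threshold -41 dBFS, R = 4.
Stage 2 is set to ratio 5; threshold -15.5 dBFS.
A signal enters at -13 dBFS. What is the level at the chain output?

-28 dBFS

Stage 1: 28 dB above -41 dBFS, reduced 4:1 to 7 dB above → -34 dBFS; +6 dB make-up → -28 dBFS.
Stage 2: -28 dBFS ≤ -15.5 dBFS, so stage 2 doesn't engage; output -28 dBFS.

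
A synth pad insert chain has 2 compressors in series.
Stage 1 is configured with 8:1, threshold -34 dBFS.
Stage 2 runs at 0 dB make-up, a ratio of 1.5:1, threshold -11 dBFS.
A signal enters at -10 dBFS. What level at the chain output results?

-31 dBFS

Stage 1: 24 dB above -34 dBFS, reduced 8:1 to 3 dB above → -31 dBFS.
Stage 2: -31 dBFS ≤ -11 dBFS, so stage 2 doesn't engage; output -31 dBFS.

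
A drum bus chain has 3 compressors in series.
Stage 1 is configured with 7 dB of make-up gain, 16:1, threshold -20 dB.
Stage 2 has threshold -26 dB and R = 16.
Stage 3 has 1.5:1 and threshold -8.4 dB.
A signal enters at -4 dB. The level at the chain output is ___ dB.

Stage 1: -4 dB is 16 dB over -20 dB; at 16:1 that becomes 1 dB over, giving -19 dB; +7 dB make-up → -12 dB.
Stage 2: -12 dB is 14 dB over -26 dB; at 16:1 that becomes 0.875 dB over, giving -25.125 dB.
Stage 3: below threshold (-25.125 ≤ -8.4); passes unchanged; output -25.125 dB.

-25.125 dB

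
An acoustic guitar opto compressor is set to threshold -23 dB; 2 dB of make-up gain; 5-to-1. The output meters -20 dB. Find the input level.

-18 dB

Stripping the +2 dB make-up gives -22 dB at the gain stage.
That's 1 dB above the -23 dB threshold.
Input overshoot = R × output overshoot = 5 dB → input = -23 + 5 = -18 dB.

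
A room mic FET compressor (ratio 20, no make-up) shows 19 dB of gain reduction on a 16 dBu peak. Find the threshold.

Input is 20 dB above T (since output overshoot × R = input overshoot: (-3 − T)·20 = 16 − T gives T = -4 dBu).
Check: -4 + (16 − (-4))/20 = -4 + 1 = -3 dBu. ✓

-4 dBu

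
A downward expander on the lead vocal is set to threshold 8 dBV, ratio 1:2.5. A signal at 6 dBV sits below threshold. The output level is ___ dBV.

Below threshold, a 1:2.5 expander applies gain = (2.5−1)×(T − x) of attenuation.
(2.5−1) × 2 = 3 dB, so output = 6 − 3 = 3 dBV.

3 dBV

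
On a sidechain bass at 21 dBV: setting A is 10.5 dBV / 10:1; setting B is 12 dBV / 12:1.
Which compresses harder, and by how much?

A: overshoot 10.5 dB → output overshoot 1.05 dB → GR 9.45 dB.
B: overshoot 9 dB → output overshoot 0.75 dB → GR 8.25 dB.
A reduces 1.2 dB more.

A, by 1.2 dB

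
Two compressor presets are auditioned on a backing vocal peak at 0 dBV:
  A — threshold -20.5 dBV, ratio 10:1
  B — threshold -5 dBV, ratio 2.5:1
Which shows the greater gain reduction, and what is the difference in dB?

A: GR = 20.5 − 20.5/10 = 18.45 dB.
B: GR = 5 − 5/2.5 = 3 dB.
A reduces 15.45 dB more.

A, by 15.45 dB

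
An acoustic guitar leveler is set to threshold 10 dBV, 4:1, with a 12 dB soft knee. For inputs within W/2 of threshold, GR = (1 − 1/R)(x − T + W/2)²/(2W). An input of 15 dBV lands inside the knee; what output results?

x − T + W/2 = 15 − 10 + 6 = 11.
GR = (1 − 1/4) × 11² / 24 = 0.75 × 121 / 24 = 3.78125 dB.
Output = 15 − 3.78125 = 11.21875 dBV.

11.21875 dBV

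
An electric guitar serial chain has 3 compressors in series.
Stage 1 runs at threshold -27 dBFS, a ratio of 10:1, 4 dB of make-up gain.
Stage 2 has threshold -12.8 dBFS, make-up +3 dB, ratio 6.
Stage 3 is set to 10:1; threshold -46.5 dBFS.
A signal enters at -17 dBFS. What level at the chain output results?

Stage 1: -17 dBFS is 10 dB over -27 dBFS; at 10:1 that becomes 1 dB over, giving -26 dBFS; +4 dB make-up → -22 dBFS.
Stage 2: -22 dBFS is at or below the -12.8 dBFS threshold — no compression; make-up brings it to -19 dBFS.
Stage 3: overshoot 27.5 dB → 27.5/10 = 2.75 dB → -43.75 dBFS.

-43.75 dBFS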